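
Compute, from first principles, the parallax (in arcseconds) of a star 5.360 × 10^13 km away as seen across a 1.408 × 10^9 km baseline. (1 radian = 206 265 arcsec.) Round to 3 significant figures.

5.42 arcsec

θ ≈ B/d = (1.408 × 10^9) / (5.360 × 10^13) = 2.6269 × 10^-5 rad.
In arcseconds: 2.6269 × 10^-5 × 206265 = 5.4184″.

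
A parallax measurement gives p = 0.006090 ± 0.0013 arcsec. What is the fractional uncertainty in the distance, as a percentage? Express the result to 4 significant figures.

For d = 1/p, |σ_d/d| = |σ_p/p|.
σ_p/p = 0.0013 / 0.006090 = 0.21346 = 21.346%.

21.35%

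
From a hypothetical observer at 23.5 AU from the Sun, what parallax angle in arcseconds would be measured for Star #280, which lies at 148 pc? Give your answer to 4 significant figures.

0.1588 arcsec

p (arcsec) = B (AU) / d (pc).
p = 23.5 / 148 = 0.15878 arcsec.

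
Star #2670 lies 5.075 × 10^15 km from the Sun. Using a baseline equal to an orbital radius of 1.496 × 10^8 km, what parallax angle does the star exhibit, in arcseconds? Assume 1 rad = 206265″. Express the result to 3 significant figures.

0.00608 arcsec

θ ≈ B/d = (1.496 × 10^8) / (5.075 × 10^15) = 2.9478 × 10^-8 rad.
In arcseconds: 2.9478 × 10^-8 × 206265 = 0.0060803″.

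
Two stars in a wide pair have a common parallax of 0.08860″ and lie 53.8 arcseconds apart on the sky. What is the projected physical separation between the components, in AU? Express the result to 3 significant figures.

d = 1/p = 1/0.08860″ = 11.287 pc.
At distance d (pc), an angle of θ arcsec spans θ·d AU: s = 53.8 × 11.287 = 607.24 AU.

607 AU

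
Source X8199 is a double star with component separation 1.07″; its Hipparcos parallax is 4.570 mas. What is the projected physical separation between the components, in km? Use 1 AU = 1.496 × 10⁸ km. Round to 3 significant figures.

3.50 × 10^10 km

d = 1/p = 1/0.004570″ = 218.82 pc.
At distance d (pc), an angle of θ arcsec spans θ·d AU: s = 1.07 × 218.82 = 234.14 AU.
= 234.14 × 1.496 × 10⁸ km = 3.5027 × 10^10 km.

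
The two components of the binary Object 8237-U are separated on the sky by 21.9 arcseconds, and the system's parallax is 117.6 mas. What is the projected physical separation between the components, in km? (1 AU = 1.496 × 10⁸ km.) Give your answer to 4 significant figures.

d = 1/p = 1/0.1176″ = 8.5034 pc.
At distance d (pc), an angle of θ arcsec spans θ·d AU: s = 21.9 × 8.5034 = 186.22 AU.
= 186.22 × 1.496 × 10⁸ km = 2.7859 × 10^10 km.

2.786 × 10^10 km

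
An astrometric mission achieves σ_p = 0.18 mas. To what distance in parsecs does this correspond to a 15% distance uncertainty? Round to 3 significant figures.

833 pc

σ_d/d = σ_p/p, so the condition is σ_p/p ≤ 0.15, i.e. p ≥ σ_p/0.15.
p_min = 0.18/0.15 = 1.2 mas = 0.0012 arcsec.
d_max = 1/p_min = 1/0.0012 = 833.33 pc.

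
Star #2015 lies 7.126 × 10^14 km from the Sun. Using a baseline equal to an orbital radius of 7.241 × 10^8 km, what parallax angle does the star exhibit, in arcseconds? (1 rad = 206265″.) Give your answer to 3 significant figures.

0.210 arcsec

θ ≈ B/d = (7.241 × 10^8) / (7.126 × 10^14) = 1.0161 × 10^-6 rad.
In arcseconds: 1.0161 × 10^-6 × 206265 = 0.20959″.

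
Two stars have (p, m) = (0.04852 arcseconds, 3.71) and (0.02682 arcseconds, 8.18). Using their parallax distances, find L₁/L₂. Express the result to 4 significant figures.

d₁ = 1/p₁ = 1/0.04852″ = 20.61 pc; d₂ = 1/p₂ = 1/0.02682″ = 37.286 pc.
M₁ = m₁ − 5 log₁₀ d₁ + 5 = 3.71 − 6.5704 + 5 = 2.1396.
M₂ = 8.18 − 7.8577 + 5 = 5.3223.
L₁/L₂ = 10^(0.4(M₂ − M₁)) = 10^(0.4 × 3.1827) = 10^1.27308 = 18.753.

L₁/L₂ = 18.75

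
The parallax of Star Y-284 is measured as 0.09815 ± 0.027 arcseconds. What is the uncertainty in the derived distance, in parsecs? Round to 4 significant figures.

d = 1/p, so σ_d = σ_p / p².
σ_d = 0.0270 / (0.09815)² = 0.0270 / 0.0096334 = 2.8027 pc.

2.803 pc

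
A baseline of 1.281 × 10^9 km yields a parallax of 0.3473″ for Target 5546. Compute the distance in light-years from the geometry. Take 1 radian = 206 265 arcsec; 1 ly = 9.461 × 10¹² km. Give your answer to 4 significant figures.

θ = 0.3473″ = 0.3473/206265 = 1.6838 × 10^-6 rad.
d = B/θ = (1.281 × 10^9) / (1.6838 × 10^-6) = 7.6078 × 10^14 km = (7.6078 × 10^14) / (9.461 × 10^12) ly = 80.412 ly.

80.41 ly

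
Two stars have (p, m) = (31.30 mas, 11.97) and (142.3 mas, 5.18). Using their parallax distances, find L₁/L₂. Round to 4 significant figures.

d₁ = 1/p₁ = 1/0.03130″ = 31.949 pc; d₂ = 1/p₂ = 1/0.1423″ = 7.0274 pc.
M₁ = m₁ − 5 log₁₀ d₁ + 5 = 11.97 − 7.5223 + 5 = 9.4477.
M₂ = 5.18 − 4.2340 + 5 = 5.9460.
L₁/L₂ = 10^(0.4(M₂ − M₁)) = 10^(0.4 × (-3.5017)) = 10^(-1.40068) = 0.039748.

L₁/L₂ = 0.03975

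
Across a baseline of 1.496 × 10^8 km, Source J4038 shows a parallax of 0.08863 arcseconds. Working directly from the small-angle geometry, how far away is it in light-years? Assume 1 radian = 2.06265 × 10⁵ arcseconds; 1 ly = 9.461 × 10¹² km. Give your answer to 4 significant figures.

θ = 0.08863″ = 0.08863/206265 = 4.2969 × 10^-7 rad.
d = B/θ = (1.496 × 10^8) / (4.2969 × 10^-7) = 3.4816 × 10^14 km = (3.4816 × 10^14) / (9.461 × 10^12) ly = 36.799 ly.

36.80 ly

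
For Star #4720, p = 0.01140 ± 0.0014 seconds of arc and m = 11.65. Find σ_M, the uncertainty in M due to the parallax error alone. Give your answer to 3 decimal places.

σ_M = 0.267 mag

M = m − 5 log₁₀ d + 5 = m + 5 log₁₀ p + 5, so ∂M/∂p = 5/(p ln 10).
σ_M = (5/ln 10) · (σ_p/p) = 2.1715 × 0.0014/0.01140 = 2.1715 × 0.12281 = 0.26668.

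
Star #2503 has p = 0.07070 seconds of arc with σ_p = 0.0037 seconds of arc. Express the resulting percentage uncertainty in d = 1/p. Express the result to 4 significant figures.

For d = 1/p, |σ_d/d| = |σ_p/p|.
σ_p/p = 0.0037 / 0.07070 = 0.052334 = 5.2334%.

5.233%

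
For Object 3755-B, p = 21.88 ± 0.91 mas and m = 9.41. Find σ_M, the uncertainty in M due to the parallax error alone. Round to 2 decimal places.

M = m − 5 log₁₀ d + 5 = m + 5 log₁₀ p + 5, so ∂M/∂p = 5/(p ln 10).
σ_M = (5/ln 10) · (σ_p/p) = 2.1715 × 0.91/21.88 = 2.1715 × 0.04159 = 0.090313.

σ_M = 0.09 mag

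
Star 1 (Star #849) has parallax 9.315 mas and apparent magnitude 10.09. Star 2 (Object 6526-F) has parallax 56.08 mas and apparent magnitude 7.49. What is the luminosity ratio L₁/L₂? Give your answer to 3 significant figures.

L₁/L₂ = 3.31

d₁ = 1/p₁ = 1/0.009315″ = 107.35 pc; d₂ = 1/p₂ = 1/0.05608″ = 17.832 pc.
M₁ = m₁ − 5 log₁₀ d₁ + 5 = 10.09 − 10.1540 + 5 = 4.9360.
M₂ = 7.49 − 6.2560 + 5 = 6.2340.
L₁/L₂ = 10^(0.4(M₂ − M₁)) = 10^(0.4 × 1.2980) = 10^0.51920 = 3.3052.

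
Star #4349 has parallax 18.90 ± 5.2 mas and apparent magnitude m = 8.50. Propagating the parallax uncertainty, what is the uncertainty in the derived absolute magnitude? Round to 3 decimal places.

σ_M = 0.597 mag

M = m − 5 log₁₀ d + 5 = m + 5 log₁₀ p + 5, so ∂M/∂p = 5/(p ln 10).
σ_M = (5/ln 10) · (σ_p/p) = 2.1715 × 5.2/18.90 = 2.1715 × 0.27513 = 0.59744.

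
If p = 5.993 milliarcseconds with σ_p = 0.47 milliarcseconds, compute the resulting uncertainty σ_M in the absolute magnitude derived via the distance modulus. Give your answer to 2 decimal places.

σ_M = 0.17 mag

M = m − 5 log₁₀ d + 5 = m + 5 log₁₀ p + 5, so ∂M/∂p = 5/(p ln 10).
σ_M = (5/ln 10) · (σ_p/p) = 2.1715 × 0.47/5.993 = 2.1715 × 0.078425 = 0.1703.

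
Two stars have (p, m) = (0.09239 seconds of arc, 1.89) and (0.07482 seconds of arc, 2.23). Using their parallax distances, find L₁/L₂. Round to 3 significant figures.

d₁ = 1/p₁ = 1/0.09239″ = 10.824 pc; d₂ = 1/p₂ = 1/0.07482″ = 13.365 pc.
M₁ = m₁ − 5 log₁₀ d₁ + 5 = 1.89 − 5.1719 + 5 = 1.7181.
M₂ = 2.23 − 5.6298 + 5 = 1.6002.
L₁/L₂ = 10^(0.4(M₂ − M₁)) = 10^(0.4 × (-0.1179)) = 10^(-0.04716) = 0.8971.

L₁/L₂ = 0.897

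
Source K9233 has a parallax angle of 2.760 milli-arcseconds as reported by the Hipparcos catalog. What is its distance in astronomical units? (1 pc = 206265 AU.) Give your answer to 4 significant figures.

p = 2.760 milli-arcseconds = 0.002760 arcsec.
d = 1/p = 1/0.002760 = 362.32 pc.
In AU: 362.32 × 206265 = 7.4734 × 10^7 AU.

7.473 × 10^7 AU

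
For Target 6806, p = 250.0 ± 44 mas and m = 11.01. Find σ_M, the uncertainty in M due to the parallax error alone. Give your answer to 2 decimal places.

M = m − 5 log₁₀ d + 5 = m + 5 log₁₀ p + 5, so ∂M/∂p = 5/(p ln 10).
σ_M = (5/ln 10) · (σ_p/p) = 2.1715 × 44/250.0 = 2.1715 × 0.176 = 0.38218.

σ_M = 0.38 mag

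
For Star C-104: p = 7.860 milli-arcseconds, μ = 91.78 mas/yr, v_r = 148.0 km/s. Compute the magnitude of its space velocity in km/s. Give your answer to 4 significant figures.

158.0 km/s

d = 1/p = 1/0.007860″ = 127.23 pc.
μ = 91.78 mas/yr = 0.09178 ″/yr.
v_t = 4.740 μ d = 4.740 × 0.09178 × 127.23 = 55.35 km/s.
v = √(v_r² + v_t²) = √(148.0² + 55.35²) = √24967.6 = 158.01 km/s.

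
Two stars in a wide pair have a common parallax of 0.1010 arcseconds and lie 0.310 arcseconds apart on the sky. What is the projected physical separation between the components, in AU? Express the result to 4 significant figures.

d = 1/p = 1/0.1010″ = 9.901 pc.
At distance d (pc), an angle of θ arcsec spans θ·d AU: s = 0.310 × 9.901 = 3.0693 AU.

3.069 AU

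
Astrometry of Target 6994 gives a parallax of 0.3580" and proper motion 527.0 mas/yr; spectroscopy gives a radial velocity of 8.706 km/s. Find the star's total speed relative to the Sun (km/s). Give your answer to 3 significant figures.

d = 1/p = 1/0.3580″ = 2.7933 pc.
μ = 527.0 mas/yr = 0.5270 ″/yr.
v_t = 4.740 μ d = 4.740 × 0.5270 × 2.7933 = 6.9776 km/s.
v = √(v_r² + v_t²) = √(8.706² + 6.9776²) = √124.481 = 11.157 km/s.

11.2 km/s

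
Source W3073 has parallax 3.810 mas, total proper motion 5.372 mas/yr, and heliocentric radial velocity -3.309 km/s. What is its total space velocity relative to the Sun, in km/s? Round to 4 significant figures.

d = 1/p = 1/0.003810″ = 262.47 pc.
μ = 5.372 mas/yr = 0.005372 ″/yr.
v_t = 4.740 μ d = 4.740 × 0.005372 × 262.47 = 6.6833 km/s.
v = √(v_r² + v_t²) = √((-3.309)² + 6.6833²) = √55.616 = 7.4576 km/s.

7.458 km/s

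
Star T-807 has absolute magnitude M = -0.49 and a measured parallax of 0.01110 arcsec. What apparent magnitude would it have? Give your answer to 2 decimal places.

m = 4.28

d = 1/p = 1/0.01110″ = 90.09 pc.
m − M = 5 log₁₀ d − 5 = 5 log₁₀(90.09) − 5 = 9.7734 − 5 = 4.7734.
m = M + (m − M) = -0.49 + 4.7734 = 4.28.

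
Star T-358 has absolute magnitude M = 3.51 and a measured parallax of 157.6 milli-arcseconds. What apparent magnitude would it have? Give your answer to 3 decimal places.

m = 2.522

d = 1/p = 1/0.1576″ = 6.3452 pc.
m − M = 5 log₁₀ d − 5 = 5 log₁₀(6.3452) − 5 = 4.0122 − 5 = -0.9878.
m = M + (m − M) = 3.51 + (-0.9878) = 2.522.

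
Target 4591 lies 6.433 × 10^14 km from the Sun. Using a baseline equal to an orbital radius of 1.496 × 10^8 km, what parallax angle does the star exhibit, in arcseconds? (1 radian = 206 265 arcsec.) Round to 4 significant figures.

θ ≈ B/d = (1.496 × 10^8) / (6.433 × 10^14) = 2.3255 × 10^-7 rad.
In arcseconds: 2.3255 × 10^-7 × 206265 = 0.047967″.

0.04797 arcsec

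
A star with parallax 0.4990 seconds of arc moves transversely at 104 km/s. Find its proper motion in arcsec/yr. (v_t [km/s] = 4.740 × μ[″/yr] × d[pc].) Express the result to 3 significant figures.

d = 1/p = 1/0.4990″ = 2.004 pc.
μ = v_t / (4.74 d) = 104 / (4.74 × 2.004) = 104 / 9.499 = 10.949 ″/yr.

10.9 arcsec/yr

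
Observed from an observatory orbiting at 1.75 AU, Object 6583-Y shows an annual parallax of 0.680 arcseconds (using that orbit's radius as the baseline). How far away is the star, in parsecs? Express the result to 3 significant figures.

2.57 pc

With baseline B (in AU) and parallax p (in arcsec), d = B/p parsecs.
d = 1.75 / 0.680 = 2.5735 pc.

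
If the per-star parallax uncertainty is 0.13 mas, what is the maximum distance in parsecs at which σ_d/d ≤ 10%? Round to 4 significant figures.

σ_d/d = σ_p/p, so the condition is σ_p/p ≤ 0.10, i.e. p ≥ σ_p/0.10.
p_min = 0.13/0.10 = 1.3 mas = 0.0013 arcsec.
d_max = 1/p_min = 1/0.0013 = 769.23 pc.

769.2 pc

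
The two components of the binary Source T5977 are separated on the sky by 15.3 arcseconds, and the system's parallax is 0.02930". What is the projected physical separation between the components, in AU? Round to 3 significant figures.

d = 1/p = 1/0.02930″ = 34.13 pc.
At distance d (pc), an angle of θ arcsec spans θ·d AU: s = 15.3 × 34.13 = 522.19 AU.

522 AU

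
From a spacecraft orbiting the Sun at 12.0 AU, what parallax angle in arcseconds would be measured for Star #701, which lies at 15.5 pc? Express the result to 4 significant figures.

0.7742 arcsec

p (arcsec) = B (AU) / d (pc).
p = 12.0 / 15.5 = 0.77419 arcsec.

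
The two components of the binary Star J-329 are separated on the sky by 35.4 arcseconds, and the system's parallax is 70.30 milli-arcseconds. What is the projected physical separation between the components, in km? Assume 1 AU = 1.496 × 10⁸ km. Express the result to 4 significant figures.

7.533 × 10^10 km

d = 1/p = 1/0.07030″ = 14.225 pc.
At distance d (pc), an angle of θ arcsec spans θ·d AU: s = 35.4 × 14.225 = 503.57 AU.
= 503.57 × 1.496 × 10⁸ km = 7.5334 × 10^10 km.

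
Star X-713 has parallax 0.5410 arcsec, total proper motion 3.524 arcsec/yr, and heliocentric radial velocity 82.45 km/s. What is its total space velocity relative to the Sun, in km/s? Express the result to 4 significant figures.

d = 1/p = 1/0.5410″ = 1.8484 pc.
v_t = 4.740 μ d = 4.740 × 3.524 × 1.8484 = 30.875 km/s.
v = √(v_r² + v_t²) = √(82.45² + 30.875²) = √7751.27 = 88.041 km/s.

88.04 km/s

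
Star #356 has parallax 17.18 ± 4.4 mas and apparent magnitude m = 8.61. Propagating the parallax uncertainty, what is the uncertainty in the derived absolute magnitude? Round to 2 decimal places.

σ_M = 0.56 mag

M = m − 5 log₁₀ d + 5 = m + 5 log₁₀ p + 5, so ∂M/∂p = 5/(p ln 10).
σ_M = (5/ln 10) · (σ_p/p) = 2.1715 × 4.4/17.18 = 2.1715 × 0.25611 = 0.55614.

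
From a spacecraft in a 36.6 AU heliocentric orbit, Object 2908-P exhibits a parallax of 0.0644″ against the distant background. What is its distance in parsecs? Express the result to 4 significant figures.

With baseline B (in AU) and parallax p (in arcsec), d = B/p parsecs.
d = 36.6 / 0.0644 = 568.32 pc.

568.3 pc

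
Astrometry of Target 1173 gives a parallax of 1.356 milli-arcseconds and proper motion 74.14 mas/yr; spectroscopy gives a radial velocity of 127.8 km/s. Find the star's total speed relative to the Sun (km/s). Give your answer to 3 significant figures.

d = 1/p = 1/0.001356″ = 737.46 pc.
μ = 74.14 mas/yr = 0.07414 ″/yr.
v_t = 4.740 μ d = 4.740 × 0.07414 × 737.46 = 259.16 km/s.
v = √(v_r² + v_t²) = √(127.8² + 259.16²) = √83496.7 = 288.96 km/s.

289 km/s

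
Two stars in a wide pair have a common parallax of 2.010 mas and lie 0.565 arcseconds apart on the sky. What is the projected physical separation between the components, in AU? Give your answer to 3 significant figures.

281 AU

d = 1/p = 1/0.002010″ = 497.51 pc.
At distance d (pc), an angle of θ arcsec spans θ·d AU: s = 0.565 × 497.51 = 281.09 AU.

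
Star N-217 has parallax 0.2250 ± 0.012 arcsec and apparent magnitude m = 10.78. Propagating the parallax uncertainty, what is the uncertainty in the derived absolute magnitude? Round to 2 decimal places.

M = m − 5 log₁₀ d + 5 = m + 5 log₁₀ p + 5, so ∂M/∂p = 5/(p ln 10).
σ_M = (5/ln 10) · (σ_p/p) = 2.1715 × 0.012/0.2250 = 2.1715 × 0.053333 = 0.11581.

σ_M = 0.12 mag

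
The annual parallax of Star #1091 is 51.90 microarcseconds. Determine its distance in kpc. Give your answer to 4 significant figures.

p = 51.90 microarcseconds = 0.00005190 arcsec.
d = 1/p = 1/0.00005190 = 19268 pc.
= 19.268 kpc.

19.27 kpc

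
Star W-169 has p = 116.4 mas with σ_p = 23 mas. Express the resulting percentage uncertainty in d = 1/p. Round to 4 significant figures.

For d = 1/p, |σ_d/d| = |σ_p/p|.
σ_p/p = 23 / 116.4 = 0.19759 = 19.759%.

19.76%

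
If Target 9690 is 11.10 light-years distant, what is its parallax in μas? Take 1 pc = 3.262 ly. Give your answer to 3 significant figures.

d = 11.10 ly ÷ 3.262 = 3.4028 pc.
p = 1/d = 1/3.4028 = 0.29388 arcsec.
= 0.29388 × 10⁶ = 2.9388 × 10^5 μas.

294000 μas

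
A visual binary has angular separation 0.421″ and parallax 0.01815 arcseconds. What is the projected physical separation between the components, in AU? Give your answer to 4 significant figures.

d = 1/p = 1/0.01815″ = 55.096 pc.
At distance d (pc), an angle of θ arcsec spans θ·d AU: s = 0.421 × 55.096 = 23.195 AU.

23.20 AU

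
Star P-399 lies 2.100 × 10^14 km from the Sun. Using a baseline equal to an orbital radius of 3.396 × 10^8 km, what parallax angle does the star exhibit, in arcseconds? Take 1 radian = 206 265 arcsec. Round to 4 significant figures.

θ ≈ B/d = (3.396 × 10^8) / (2.100 × 10^14) = 1.6171 × 10^-6 rad.
In arcseconds: 1.6171 × 10^-6 × 206265 = 0.33355″.

0.3336 arcsec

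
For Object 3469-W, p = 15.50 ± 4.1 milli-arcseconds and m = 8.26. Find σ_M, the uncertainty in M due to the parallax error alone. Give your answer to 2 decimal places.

M = m − 5 log₁₀ d + 5 = m + 5 log₁₀ p + 5, so ∂M/∂p = 5/(p ln 10).
σ_M = (5/ln 10) · (σ_p/p) = 2.1715 × 4.1/15.50 = 2.1715 × 0.26452 = 0.57441.

σ_M = 0.57 mag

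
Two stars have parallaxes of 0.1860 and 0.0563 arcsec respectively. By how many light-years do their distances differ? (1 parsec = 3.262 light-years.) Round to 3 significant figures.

d_A = 1/0.1860″ = 5.3763 pc; d_B = 1/0.05630″ = 17.762 pc.
|d_B − d_A| = |17.762 − 5.3763| = 12.386 pc = 12.386 × 3.262 ly = 40.403 ly.

40.4 ly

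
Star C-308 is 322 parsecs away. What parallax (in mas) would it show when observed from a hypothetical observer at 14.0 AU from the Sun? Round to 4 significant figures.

43.48 mas

p (arcsec) = B (AU) / d (pc).
p = 14.0 / 322 = 0.043478 arcsec = 43.478 mas.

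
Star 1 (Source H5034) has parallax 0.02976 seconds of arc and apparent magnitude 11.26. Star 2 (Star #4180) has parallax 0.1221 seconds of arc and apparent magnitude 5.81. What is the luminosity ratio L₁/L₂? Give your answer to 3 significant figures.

L₁/L₂ = 0.111

d₁ = 1/p₁ = 1/0.02976″ = 33.602 pc; d₂ = 1/p₂ = 1/0.1221″ = 8.19 pc.
M₁ = m₁ − 5 log₁₀ d₁ + 5 = 11.26 − 7.6318 + 5 = 8.6282.
M₂ = 5.81 − 4.5664 + 5 = 6.2436.
L₁/L₂ = 10^(0.4(M₂ − M₁)) = 10^(0.4 × (-2.3846)) = 10^(-0.95384) = 0.11121.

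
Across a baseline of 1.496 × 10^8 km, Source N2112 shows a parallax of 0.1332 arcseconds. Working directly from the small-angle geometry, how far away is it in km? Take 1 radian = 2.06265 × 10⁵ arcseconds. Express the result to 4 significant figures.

θ = 0.1332″ = 0.1332/206265 = 6.4577 × 10^-7 rad.
d = B/θ = (1.496 × 10^8) / (6.4577 × 10^-7) = 2.3166 × 10^14 km.

2.317 × 10^14 km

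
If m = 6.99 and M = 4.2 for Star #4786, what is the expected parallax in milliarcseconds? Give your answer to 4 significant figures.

27.67 mas

m − M = 6.99 − 4.2 = 2.79.
d = 10^((m−M)/5 + 1) = 10^1.558 = 36.141 pc.
p = 1/d = 1/36.141 = 0.027669 arcsec = 27.669 mas.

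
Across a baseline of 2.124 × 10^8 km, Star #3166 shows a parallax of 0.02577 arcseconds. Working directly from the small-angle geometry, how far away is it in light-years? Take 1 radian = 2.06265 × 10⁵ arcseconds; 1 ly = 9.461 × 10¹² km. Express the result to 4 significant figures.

θ = 0.02577″ = 0.02577/206265 = 1.2494 × 10^-7 rad.
d = B/θ = (2.124 × 10^8) / (1.2494 × 10^-7) = 1.7000 × 10^15 km = (1.7000 × 10^15) / (9.461 × 10^12) ly = 179.69 ly.

179.7 ly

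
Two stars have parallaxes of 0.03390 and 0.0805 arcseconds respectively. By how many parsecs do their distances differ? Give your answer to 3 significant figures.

d_A = 1/0.03390″ = 29.499 pc; d_B = 1/0.08050″ = 12.422 pc.
|d_B − d_A| = |12.422 − 29.499| = 17.077 pc.

17.1 pc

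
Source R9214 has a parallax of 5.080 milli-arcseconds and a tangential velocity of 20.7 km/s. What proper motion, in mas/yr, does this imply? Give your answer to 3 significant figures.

d = 1/p = 1/0.005080″ = 196.85 pc.
μ = v_t / (4.74 d) = 20.7 / (4.74 × 196.85) = 20.7 / 933.07 = 0.022185 ″/yr = 22.185 mas/yr.

22.2 mas/yr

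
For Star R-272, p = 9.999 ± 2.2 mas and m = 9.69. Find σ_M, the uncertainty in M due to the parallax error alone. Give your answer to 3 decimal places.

M = m − 5 log₁₀ d + 5 = m + 5 log₁₀ p + 5, so ∂M/∂p = 5/(p ln 10).
σ_M = (5/ln 10) · (σ_p/p) = 2.1715 × 2.2/9.999 = 2.1715 × 0.22002 = 0.47777.

σ_M = 0.478 mag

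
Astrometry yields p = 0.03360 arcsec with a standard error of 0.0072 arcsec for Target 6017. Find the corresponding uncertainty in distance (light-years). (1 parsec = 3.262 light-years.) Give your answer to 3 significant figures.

d = 1/p, so σ_d = σ_p / p².
σ_d = 0.00720 / (0.03360)² = 0.00720 / 0.001129 = 6.3773 pc = 6.3773 × 3.262 ly = 20.803 ly.

20.8 ly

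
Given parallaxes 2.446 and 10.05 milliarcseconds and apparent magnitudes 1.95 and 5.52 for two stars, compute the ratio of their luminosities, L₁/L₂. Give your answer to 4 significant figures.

L₁/L₂ = 452.3

d₁ = 1/p₁ = 1/0.002446″ = 408.83 pc; d₂ = 1/p₂ = 1/0.01005″ = 99.502 pc.
M₁ = m₁ − 5 log₁₀ d₁ + 5 = 1.95 − 13.0577 + 5 = -6.1077.
M₂ = 5.52 − 9.9892 + 5 = 0.5308.
L₁/L₂ = 10^(0.4(M₂ − M₁)) = 10^(0.4 × 6.6385) = 10^2.65540 = 452.27.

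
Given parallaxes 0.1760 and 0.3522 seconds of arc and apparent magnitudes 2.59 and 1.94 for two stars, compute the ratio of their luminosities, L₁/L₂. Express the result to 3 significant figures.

d₁ = 1/p₁ = 1/0.1760″ = 5.6818 pc; d₂ = 1/p₂ = 1/0.3522″ = 2.8393 pc.
M₁ = m₁ − 5 log₁₀ d₁ + 5 = 2.59 − 3.7724 + 5 = 3.8176.
M₂ = 1.94 − 2.2661 + 5 = 4.6739.
L₁/L₂ = 10^(0.4(M₂ − M₁)) = 10^(0.4 × 0.8563) = 10^0.34252 = 2.2005.

L₁/L₂ = 2.20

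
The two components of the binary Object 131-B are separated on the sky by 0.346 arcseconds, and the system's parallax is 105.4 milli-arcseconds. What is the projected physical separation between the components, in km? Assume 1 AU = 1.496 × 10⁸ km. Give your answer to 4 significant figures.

d = 1/p = 1/0.1054″ = 9.4877 pc.
At distance d (pc), an angle of θ arcsec spans θ·d AU: s = 0.346 × 9.4877 = 3.2827 AU.
= 3.2827 × 1.496 × 10⁸ km = 4.9109 × 10^8 km.

4.911 × 10^8 km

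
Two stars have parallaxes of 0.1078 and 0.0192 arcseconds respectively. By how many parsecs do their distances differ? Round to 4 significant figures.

42.81 pc

d_A = 1/0.1078″ = 9.2764 pc; d_B = 1/0.01920″ = 52.083 pc.
|d_B − d_A| = |52.083 − 9.2764| = 42.807 pc.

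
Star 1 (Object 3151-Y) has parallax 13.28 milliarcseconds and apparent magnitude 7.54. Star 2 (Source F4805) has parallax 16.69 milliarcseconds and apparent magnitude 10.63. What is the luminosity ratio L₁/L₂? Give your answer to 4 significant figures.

L₁/L₂ = 27.20

d₁ = 1/p₁ = 1/0.01328″ = 75.301 pc; d₂ = 1/p₂ = 1/0.01669″ = 59.916 pc.
M₁ = m₁ − 5 log₁₀ d₁ + 5 = 7.54 − 9.3840 + 5 = 3.1560.
M₂ = 10.63 − 8.8877 + 5 = 6.7423.
L₁/L₂ = 10^(0.4(M₂ − M₁)) = 10^(0.4 × 3.5863) = 10^1.43452 = 27.197.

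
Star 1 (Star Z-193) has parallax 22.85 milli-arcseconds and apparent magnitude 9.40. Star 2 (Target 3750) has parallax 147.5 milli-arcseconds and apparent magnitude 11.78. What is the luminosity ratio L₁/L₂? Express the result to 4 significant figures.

d₁ = 1/p₁ = 1/0.02285″ = 43.764 pc; d₂ = 1/p₂ = 1/0.1475″ = 6.7797 pc.
M₁ = m₁ − 5 log₁₀ d₁ + 5 = 9.40 − 8.2056 + 5 = 6.1944.
M₂ = 11.78 − 4.1561 + 5 = 12.6239.
L₁/L₂ = 10^(0.4(M₂ − M₁)) = 10^(0.4 × 6.4295) = 10^2.57180 = 373.08.

L₁/L₂ = 373.1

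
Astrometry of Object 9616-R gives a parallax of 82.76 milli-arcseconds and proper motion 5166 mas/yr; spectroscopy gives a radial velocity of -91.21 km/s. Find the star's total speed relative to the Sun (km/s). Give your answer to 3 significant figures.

d = 1/p = 1/0.08276″ = 12.083 pc.
μ = 5166 mas/yr = 5.166 ″/yr.
v_t = 4.740 μ d = 4.740 × 5.166 × 12.083 = 295.87 km/s.
v = √(v_r² + v_t²) = √((-91.21)² + 295.87²) = √95858.3 = 309.61 km/s.

310 km/s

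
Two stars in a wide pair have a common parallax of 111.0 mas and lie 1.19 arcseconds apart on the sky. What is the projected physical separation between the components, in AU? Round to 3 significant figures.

d = 1/p = 1/0.1110″ = 9.009 pc.
At distance d (pc), an angle of θ arcsec spans θ·d AU: s = 1.19 × 9.009 = 10.721 AU.

10.7 AU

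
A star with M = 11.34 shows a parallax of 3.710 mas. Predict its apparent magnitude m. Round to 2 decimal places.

d = 1/p = 1/0.003710″ = 269.54 pc.
m − M = 5 log₁₀ d − 5 = 5 log₁₀(269.54) − 5 = 12.1531 − 5 = 7.1531.
m = M + (m − M) = 11.34 + 7.1531 = 18.49.

m = 18.49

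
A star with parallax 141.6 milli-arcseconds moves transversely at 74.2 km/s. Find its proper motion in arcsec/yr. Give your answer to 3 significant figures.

d = 1/p = 1/0.1416″ = 7.0621 pc.
μ = v_t / (4.74 d) = 74.2 / (4.74 × 7.0621) = 74.2 / 33.474 = 2.2166 ″/yr.

2.22 arcsec/yr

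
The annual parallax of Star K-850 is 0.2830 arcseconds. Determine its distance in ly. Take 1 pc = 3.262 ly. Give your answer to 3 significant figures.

d = 1/p = 1/0.2830 = 3.5336 pc.
In light-years: 3.5336 × 3.262 = 11.527 ly.

11.5 ly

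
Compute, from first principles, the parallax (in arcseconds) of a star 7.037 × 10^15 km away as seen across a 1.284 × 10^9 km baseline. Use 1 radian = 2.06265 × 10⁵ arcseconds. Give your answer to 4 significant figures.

0.03764 arcsec

θ ≈ B/d = (1.284 × 10^9) / (7.037 × 10^15) = 1.8246 × 10^-7 rad.
In arcseconds: 1.8246 × 10^-7 × 206265 = 0.037635″.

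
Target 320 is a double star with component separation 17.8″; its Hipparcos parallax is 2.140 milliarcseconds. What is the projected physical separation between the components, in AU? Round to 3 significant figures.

8320 AU

d = 1/p = 1/0.002140″ = 467.29 pc.
At distance d (pc), an angle of θ arcsec spans θ·d AU: s = 17.8 × 467.29 = 8317.8 AU.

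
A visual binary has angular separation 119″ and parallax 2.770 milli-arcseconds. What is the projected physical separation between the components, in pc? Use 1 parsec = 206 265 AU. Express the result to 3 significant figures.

0.208 pc

d = 1/p = 1/0.002770″ = 361.01 pc.
At distance d (pc), an angle of θ arcsec spans θ·d AU: s = 119 × 361.01 = 42960 AU.
= 42960 / 206265 = 0.20828 pc.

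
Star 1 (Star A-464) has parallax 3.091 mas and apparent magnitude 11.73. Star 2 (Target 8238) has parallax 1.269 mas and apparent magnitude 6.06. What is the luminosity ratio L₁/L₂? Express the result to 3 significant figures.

d₁ = 1/p₁ = 1/0.003091″ = 323.52 pc; d₂ = 1/p₂ = 1/0.001269″ = 788.02 pc.
M₁ = m₁ − 5 log₁₀ d₁ + 5 = 11.73 − 12.5495 + 5 = 4.1805.
M₂ = 6.06 − 14.4827 + 5 = -3.4227.
L₁/L₂ = 10^(0.4(M₂ − M₁)) = 10^(0.4 × (-7.6032)) = 10^(-3.04128) = 0.00090933.

L₁/L₂ = 0.000909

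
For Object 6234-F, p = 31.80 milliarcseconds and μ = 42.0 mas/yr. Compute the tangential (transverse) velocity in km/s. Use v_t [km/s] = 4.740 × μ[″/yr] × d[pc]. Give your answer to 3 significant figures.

d = 1/p = 1/0.03180″ = 31.447 pc.
μ = 42.0 mas/yr = 0.0420 ″/yr.
v_t = 4.74 × μ × d = 4.74 × 0.0420 × 31.447 = 6.2605 km/s.

6.26 km/s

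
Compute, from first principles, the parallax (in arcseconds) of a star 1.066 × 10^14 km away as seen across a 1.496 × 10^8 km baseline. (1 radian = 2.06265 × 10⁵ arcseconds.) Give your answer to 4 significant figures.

0.2895 arcsec

θ ≈ B/d = (1.496 × 10^8) / (1.066 × 10^14) = 1.4034 × 10^-6 rad.
In arcseconds: 1.4034 × 10^-6 × 206265 = 0.28947″.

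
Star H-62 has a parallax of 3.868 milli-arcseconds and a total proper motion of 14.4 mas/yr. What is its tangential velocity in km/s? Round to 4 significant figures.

17.65 km/s

d = 1/p = 1/0.003868″ = 258.53 pc.
μ = 14.4 mas/yr = 0.0144 ″/yr.
v_t = 4.74 × μ × d = 4.74 × 0.0144 × 258.53 = 17.646 km/s.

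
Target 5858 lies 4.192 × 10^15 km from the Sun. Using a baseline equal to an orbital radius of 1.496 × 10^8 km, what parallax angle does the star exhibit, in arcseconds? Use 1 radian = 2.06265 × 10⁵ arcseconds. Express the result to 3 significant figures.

θ ≈ B/d = (1.496 × 10^8) / (4.192 × 10^15) = 3.5687 × 10^-8 rad.
In arcseconds: 3.5687 × 10^-8 × 206265 = 0.007361″.

0.00736 arcsec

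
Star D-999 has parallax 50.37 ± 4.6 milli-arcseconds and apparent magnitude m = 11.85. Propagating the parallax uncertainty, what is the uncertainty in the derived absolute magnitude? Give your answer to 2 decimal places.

M = m − 5 log₁₀ d + 5 = m + 5 log₁₀ p + 5, so ∂M/∂p = 5/(p ln 10).
σ_M = (5/ln 10) · (σ_p/p) = 2.1715 × 4.6/50.37 = 2.1715 × 0.091324 = 0.19831.

σ_M = 0.20 mag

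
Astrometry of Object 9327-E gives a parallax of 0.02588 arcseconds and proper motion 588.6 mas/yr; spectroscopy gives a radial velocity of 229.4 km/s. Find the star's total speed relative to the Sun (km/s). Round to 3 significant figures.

d = 1/p = 1/0.02588″ = 38.64 pc.
μ = 588.6 mas/yr = 0.5886 ″/yr.
v_t = 4.740 μ d = 4.740 × 0.5886 × 38.64 = 107.8 km/s.
v = √(v_r² + v_t²) = √(229.4² + 107.8²) = √64245.2 = 253.47 km/s.

253 km/s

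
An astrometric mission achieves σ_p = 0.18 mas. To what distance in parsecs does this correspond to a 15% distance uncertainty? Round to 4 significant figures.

σ_d/d = σ_p/p, so the condition is σ_p/p ≤ 0.15, i.e. p ≥ σ_p/0.15.
p_min = 0.18/0.15 = 1.2 mas = 0.0012 arcsec.
d_max = 1/p_min = 1/0.0012 = 833.33 pc.

833.3 pc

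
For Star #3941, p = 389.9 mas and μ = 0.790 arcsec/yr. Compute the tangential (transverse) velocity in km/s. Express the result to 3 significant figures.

9.60 km/s

d = 1/p = 1/0.3899″ = 2.5648 pc.
v_t = 4.74 × μ × d = 4.74 × 0.790 × 2.5648 = 9.6042 km/s.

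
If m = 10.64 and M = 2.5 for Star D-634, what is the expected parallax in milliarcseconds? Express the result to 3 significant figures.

m − M = 10.64 − 2.5 = 8.14.
d = 10^((m−M)/5 + 1) = 10^2.628 = 424.62 pc.
p = 1/d = 1/424.62 = 0.002355 arcsec = 2.355 mas.

2.36 mas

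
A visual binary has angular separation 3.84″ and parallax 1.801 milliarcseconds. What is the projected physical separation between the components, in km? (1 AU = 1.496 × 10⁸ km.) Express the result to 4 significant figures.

3.190 × 10^11 km

d = 1/p = 1/0.001801″ = 555.25 pc.
At distance d (pc), an angle of θ arcsec spans θ·d AU: s = 3.84 × 555.25 = 2132.2 AU.
= 2132.2 × 1.496 × 10⁸ km = 3.1898 × 10^11 km.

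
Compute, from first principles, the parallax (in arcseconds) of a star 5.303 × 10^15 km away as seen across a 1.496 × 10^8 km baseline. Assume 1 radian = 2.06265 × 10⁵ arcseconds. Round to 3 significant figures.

0.00582 arcsec

θ ≈ B/d = (1.496 × 10^8) / (5.303 × 10^15) = 2.8210 × 10^-8 rad.
In arcseconds: 2.8210 × 10^-8 × 206265 = 0.0058187″.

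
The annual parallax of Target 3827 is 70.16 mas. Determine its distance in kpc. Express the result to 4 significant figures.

0.01425 kpc

p = 70.16 mas = 0.07016 arcsec.
d = 1/p = 1/0.07016 = 14.253 pc.
= 0.014253 kpc.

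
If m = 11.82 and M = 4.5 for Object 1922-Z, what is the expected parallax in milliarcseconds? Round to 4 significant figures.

m − M = 11.82 − 4.5 = 7.32.
d = 10^((m−M)/5 + 1) = 10^2.464 = 291.07 pc.
p = 1/d = 1/291.07 = 0.0034356 arcsec = 3.4356 mas.

3.436 mas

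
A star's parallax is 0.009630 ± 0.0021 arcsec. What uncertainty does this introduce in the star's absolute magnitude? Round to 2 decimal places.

σ_M = 0.47 mag

M = m − 5 log₁₀ d + 5 = m + 5 log₁₀ p + 5, so ∂M/∂p = 5/(p ln 10).
σ_M = (5/ln 10) · (σ_p/p) = 2.1715 × 0.0021/0.009630 = 2.1715 × 0.21807 = 0.47354.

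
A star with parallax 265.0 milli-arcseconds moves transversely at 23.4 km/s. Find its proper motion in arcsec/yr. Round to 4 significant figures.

1.308 arcsec/yr

d = 1/p = 1/0.2650″ = 3.7736 pc.
μ = v_t / (4.74 d) = 23.4 / (4.74 × 3.7736) = 23.4 / 17.887 = 1.3082 ″/yr.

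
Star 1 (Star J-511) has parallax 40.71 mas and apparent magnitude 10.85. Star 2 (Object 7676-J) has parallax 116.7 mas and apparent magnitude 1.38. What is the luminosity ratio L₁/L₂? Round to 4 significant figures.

d₁ = 1/p₁ = 1/0.04071″ = 24.564 pc; d₂ = 1/p₂ = 1/0.1167″ = 8.569 pc.
M₁ = m₁ − 5 log₁₀ d₁ + 5 = 10.85 − 6.9515 + 5 = 8.8985.
M₂ = 1.38 − 4.6647 + 5 = 1.7153.
L₁/L₂ = 10^(0.4(M₂ − M₁)) = 10^(0.4 × (-7.1832)) = 10^(-2.87328) = 0.0013388.

L₁/L₂ = 0.001339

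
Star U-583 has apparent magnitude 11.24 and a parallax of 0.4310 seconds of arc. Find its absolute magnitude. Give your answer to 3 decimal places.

d = 1/p = 1/0.4310″ = 2.3202 pc.
m − M = 5 log₁₀(2.3202) − 5 = 1.8276 − 5 = -3.1724.
M = m − (m − M) = 11.24 − (-3.1724) = 14.412.

M = 14.412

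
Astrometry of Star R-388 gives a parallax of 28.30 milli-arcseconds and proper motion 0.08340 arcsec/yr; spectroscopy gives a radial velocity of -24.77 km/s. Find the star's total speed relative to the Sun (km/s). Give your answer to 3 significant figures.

28.4 km/s

d = 1/p = 1/0.02830″ = 35.336 pc.
v_t = 4.740 μ d = 4.740 × 0.08340 × 35.336 = 13.969 km/s.
v = √(v_r² + v_t²) = √((-24.77)² + 13.969²) = √808.686 = 28.437 km/s.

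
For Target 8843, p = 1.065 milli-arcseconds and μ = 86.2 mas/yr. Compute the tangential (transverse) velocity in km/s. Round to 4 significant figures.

383.7 km/s

d = 1/p = 1/0.001065″ = 938.97 pc.
μ = 86.2 mas/yr = 0.0862 ″/yr.
v_t = 4.74 × μ × d = 4.74 × 0.0862 × 938.97 = 383.65 km/s.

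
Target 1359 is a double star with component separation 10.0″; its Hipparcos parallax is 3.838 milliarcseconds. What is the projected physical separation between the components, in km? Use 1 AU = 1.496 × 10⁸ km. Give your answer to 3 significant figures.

d = 1/p = 1/0.003838″ = 260.55 pc.
At distance d (pc), an angle of θ arcsec spans θ·d AU: s = 10.0 × 260.55 = 2605.5 AU.
= 2605.5 × 1.496 × 10⁸ km = 3.8978 × 10^11 km.

3.90 × 10^11 km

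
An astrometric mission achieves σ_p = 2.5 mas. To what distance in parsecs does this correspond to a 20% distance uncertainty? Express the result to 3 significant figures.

80.0 pc

σ_d/d = σ_p/p, so the condition is σ_p/p ≤ 0.20, i.e. p ≥ σ_p/0.20.
p_min = 2.5/0.20 = 12.5 mas = 0.0125 arcsec.
d_max = 1/p_min = 1/0.0125 = 80 pc.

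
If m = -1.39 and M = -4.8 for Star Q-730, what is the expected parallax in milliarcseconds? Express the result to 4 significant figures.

20.80 mas

m − M = -1.39 − (-4.8) = 3.41.
d = 10^((m−M)/5 + 1) = 10^1.682 = 48.084 pc.
p = 1/d = 1/48.084 = 0.020797 arcsec = 20.797 mas.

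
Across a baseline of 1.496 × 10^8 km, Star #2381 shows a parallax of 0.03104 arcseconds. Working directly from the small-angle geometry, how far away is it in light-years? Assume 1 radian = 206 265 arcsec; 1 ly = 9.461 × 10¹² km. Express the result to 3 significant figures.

θ = 0.03104″ = 0.03104/206265 = 1.5049 × 10^-7 rad.
d = B/θ = (1.496 × 10^8) / (1.5049 × 10^-7) = 9.9409 × 10^14 km = (9.9409 × 10^14) / (9.461 × 10^12) ly = 105.07 ly.

105 ly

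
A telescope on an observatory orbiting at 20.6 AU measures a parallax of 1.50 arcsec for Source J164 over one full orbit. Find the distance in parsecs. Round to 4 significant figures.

13.73 pc

With baseline B (in AU) and parallax p (in arcsec), d = B/p parsecs.
d = 20.6 / 1.50 = 13.733 pc.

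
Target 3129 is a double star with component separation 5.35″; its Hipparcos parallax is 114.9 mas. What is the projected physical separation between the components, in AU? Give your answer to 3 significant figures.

d = 1/p = 1/0.1149″ = 8.7032 pc.
At distance d (pc), an angle of θ arcsec spans θ·d AU: s = 5.35 × 8.7032 = 46.562 AU.

46.6 AU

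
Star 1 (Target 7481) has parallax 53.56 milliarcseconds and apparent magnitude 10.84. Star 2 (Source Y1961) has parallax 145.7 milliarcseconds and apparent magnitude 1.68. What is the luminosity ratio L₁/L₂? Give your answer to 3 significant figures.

d₁ = 1/p₁ = 1/0.05356″ = 18.671 pc; d₂ = 1/p₂ = 1/0.1457″ = 6.8634 pc.
M₁ = m₁ − 5 log₁₀ d₁ + 5 = 10.84 − 6.3558 + 5 = 9.4842.
M₂ = 1.68 − 4.1827 + 5 = 2.4973.
L₁/L₂ = 10^(0.4(M₂ − M₁)) = 10^(0.4 × (-6.9869)) = 10^(-2.79476) = 0.0016041.

L₁/L₂ = 0.00160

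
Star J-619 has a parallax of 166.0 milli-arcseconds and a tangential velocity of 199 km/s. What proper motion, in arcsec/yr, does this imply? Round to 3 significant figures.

6.97 arcsec/yr

d = 1/p = 1/0.1660″ = 6.0241 pc.
μ = v_t / (4.74 d) = 199 / (4.74 × 6.0241) = 199 / 28.554 = 6.9693 ″/yr.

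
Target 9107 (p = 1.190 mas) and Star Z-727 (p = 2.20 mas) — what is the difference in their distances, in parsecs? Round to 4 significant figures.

385.8 pc

d_A = 1/0.001190″ = 840.34 pc; d_B = 1/0.002200″ = 454.55 pc.
|d_B − d_A| = |454.55 − 840.34| = 385.79 pc.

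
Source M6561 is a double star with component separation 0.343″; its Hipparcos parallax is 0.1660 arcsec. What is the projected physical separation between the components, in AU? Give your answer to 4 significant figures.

d = 1/p = 1/0.1660″ = 6.0241 pc.
At distance d (pc), an angle of θ arcsec spans θ·d AU: s = 0.343 × 6.0241 = 2.0663 AU.

2.066 AU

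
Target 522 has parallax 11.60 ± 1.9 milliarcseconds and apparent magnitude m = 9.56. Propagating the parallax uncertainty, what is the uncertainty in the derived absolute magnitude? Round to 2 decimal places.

σ_M = 0.36 mag

M = m − 5 log₁₀ d + 5 = m + 5 log₁₀ p + 5, so ∂M/∂p = 5/(p ln 10).
σ_M = (5/ln 10) · (σ_p/p) = 2.1715 × 1.9/11.60 = 2.1715 × 0.16379 = 0.35567.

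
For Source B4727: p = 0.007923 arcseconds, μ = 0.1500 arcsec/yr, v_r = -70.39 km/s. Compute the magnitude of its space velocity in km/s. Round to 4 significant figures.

d = 1/p = 1/0.007923″ = 126.21 pc.
v_t = 4.740 μ d = 4.740 × 0.1500 × 126.21 = 89.735 km/s.
v = √(v_r² + v_t²) = √((-70.39)² + 89.735²) = √13007.1 = 114.05 km/s.

114.1 km/s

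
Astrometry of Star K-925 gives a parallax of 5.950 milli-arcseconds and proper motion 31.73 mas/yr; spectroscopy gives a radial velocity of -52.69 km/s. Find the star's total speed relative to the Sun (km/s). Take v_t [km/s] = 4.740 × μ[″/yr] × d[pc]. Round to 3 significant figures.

d = 1/p = 1/0.005950″ = 168.07 pc.
μ = 31.73 mas/yr = 0.03173 ″/yr.
v_t = 4.740 μ d = 4.740 × 0.03173 × 168.07 = 25.278 km/s.
v = √(v_r² + v_t²) = √((-52.69)² + 25.278²) = √3415.21 = 58.44 km/s.

58.4 km/s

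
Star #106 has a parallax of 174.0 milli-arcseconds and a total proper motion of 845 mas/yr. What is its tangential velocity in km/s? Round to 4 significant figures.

23.02 km/s

d = 1/p = 1/0.1740″ = 5.7471 pc.
μ = 845 mas/yr = 0.845 ″/yr.
v_t = 4.74 × μ × d = 4.74 × 0.845 × 5.7471 = 23.019 km/s.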